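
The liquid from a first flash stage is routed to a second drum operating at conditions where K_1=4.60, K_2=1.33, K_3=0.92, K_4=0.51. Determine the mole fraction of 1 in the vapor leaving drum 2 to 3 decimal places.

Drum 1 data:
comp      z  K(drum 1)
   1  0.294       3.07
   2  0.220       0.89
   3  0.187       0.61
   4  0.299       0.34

y_1 (drum 2) = 0.269

Drum 1:
Newton iteration, ψ₁⁰ = 0.5:
  ψ₁ = 0.500: g = -0.1117, g' = -0.641 → ψ₁ = 0.326
  ψ₁ = 0.326: g = 0.0034, g' = -0.701 → ψ₁ = 0.331
Converged at ψ₁ = 0.331.
Drum-1 compositions:
  1: x = 0.175, y = 0.536
  2: x = 0.228, y = 0.203
  3: x = 0.215, y = 0.131
  4: x = 0.382, y = 0.130
Drum-2 feed = drum-1 liquid: z₂ = (0.1745, 0.2283, 0.2147, 0.3825).
Drum 2:
Newton–Raphson from ψ₂ = 0.5:
  ψ₂ = 0.500: g = 0.0229, g' = -0.469 → ψ₂ = 0.549
  ψ₂ = 0.549: g = 0.0006, g' = -0.447 → ψ₂ = 0.550
Converged at ψ₂ = 0.550.
  1: x = 0.059, y = 0.269
  2: x = 0.193, y = 0.257
  3: x = 0.225, y = 0.207
  4: x = 0.524, y = 0.267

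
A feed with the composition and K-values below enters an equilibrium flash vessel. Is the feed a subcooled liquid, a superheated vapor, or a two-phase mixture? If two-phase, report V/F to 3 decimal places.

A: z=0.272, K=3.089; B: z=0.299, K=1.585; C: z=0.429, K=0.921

superheated vapor

ΣzᵢKᵢ = 1.709; Σzᵢ/Kᵢ = 0.742.
Since Σzᵢ/Kᵢ < 1 the mixture is above its dew point — single vapor phase.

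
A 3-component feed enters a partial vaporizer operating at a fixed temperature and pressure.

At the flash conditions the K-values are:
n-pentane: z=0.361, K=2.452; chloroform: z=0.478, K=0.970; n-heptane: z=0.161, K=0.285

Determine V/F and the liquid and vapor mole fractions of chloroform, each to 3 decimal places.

V/F = 0.728, x_chloroform = 0.489, y_chloroform = 0.474

Newton–Raphson from V/F = 0.37:
  V/F = 0.370: g = 0.1700, g' = -0.475 → V/F = 0.728
Converged at V/F = 0.728.
Compositions from xᵢ = zᵢ/(1+V/F(Kᵢ−1)), yᵢ = Kᵢxᵢ:
  n-pentane: x = 0.175, y = 0.430
  chloroform: x = 0.489, y = 0.474
  n-heptane: x = 0.336, y = 0.096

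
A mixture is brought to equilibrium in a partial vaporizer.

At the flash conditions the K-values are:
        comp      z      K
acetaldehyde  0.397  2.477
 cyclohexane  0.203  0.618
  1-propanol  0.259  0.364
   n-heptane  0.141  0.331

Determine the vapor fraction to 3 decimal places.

ψ = 0.296

Material balance + equilibrium reduce to Σ zᵢ(Kᵢ−1)/(1+ψ(Kᵢ−1)) = 0.
g(0) = ΣzᵢKᵢ − 1 = 0.250 and g(1) = 1 − Σzᵢ/Kᵢ = -0.626, so a root lies in (0, 1).
Newton–Raphson from ψ = 0.5:
  ψ = 0.500: g = -0.1418, g' = -0.700 → ψ = 0.297
  ψ = 0.297: g = -0.0009, g' = -0.714 → ψ = 0.296
Converged at ψ = 0.296.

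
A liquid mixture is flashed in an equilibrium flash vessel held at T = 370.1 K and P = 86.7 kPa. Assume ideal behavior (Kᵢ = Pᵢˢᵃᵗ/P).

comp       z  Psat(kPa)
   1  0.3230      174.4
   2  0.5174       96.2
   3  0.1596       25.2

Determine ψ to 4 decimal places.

Raoult's law: Kᵢ = Pᵢˢᵃᵗ/P = Pᵢˢᵃᵗ/86.7.
  K_1 = 174.4/86.7 = 2.011534, K_2 = 96.2/86.7 = 1.109573, K_3 = 25.2/86.7 = 0.290657
Let ψ = V/F and solve Σ zᵢ(Kᵢ−1)/(1+ψ(Kᵢ−1)) = 0.
Check two-phase: ΣzᵢKᵢ = 1.2702 > 1 and Σzᵢ/Kᵢ = 1.1760 > 1, so g(0) = 0.2702 > 0 and g(1) = -0.1760 < 0.
Iterate (Newton) starting at ψ = 0.5:
  ψ = 0.5000: g = 0.09530, g' = -0.3442 → ψ = 0.7769
  ψ = 0.7769: g = -0.01699, g' = -0.5074 → ψ = 0.7434
  ψ = 0.7434: g = -0.00060, g' = -0.4724 → ψ = 0.7421
Converged at ψ = 0.7421.

ψ = 0.7421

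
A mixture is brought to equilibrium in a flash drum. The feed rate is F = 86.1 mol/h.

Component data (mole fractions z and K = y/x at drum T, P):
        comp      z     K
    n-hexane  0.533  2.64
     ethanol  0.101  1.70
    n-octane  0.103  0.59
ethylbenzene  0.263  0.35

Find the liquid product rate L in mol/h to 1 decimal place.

L = 16.8 mol/h

Material balance + equilibrium reduce to Σ zᵢ(Kᵢ−1)/(1+β(Kᵢ−1)) = 0.
g(0) = ΣzᵢKᵢ − 1 = 0.732 and g(1) = 1 − Σzᵢ/Kᵢ = -0.187, so a root lies in (0, 1).
Iterate (Newton) starting at β = 0.5:
  β = 0.500: g = 0.2263, g' = -0.731 → β = 0.809
  β = 0.809: g = -0.0033, g' = -0.818 → β = 0.805
Converged at β = 0.805.
Then V = β·F = 0.8054·86.1 = 69.3 mol/h and L = F − V = 16.8 mol/h.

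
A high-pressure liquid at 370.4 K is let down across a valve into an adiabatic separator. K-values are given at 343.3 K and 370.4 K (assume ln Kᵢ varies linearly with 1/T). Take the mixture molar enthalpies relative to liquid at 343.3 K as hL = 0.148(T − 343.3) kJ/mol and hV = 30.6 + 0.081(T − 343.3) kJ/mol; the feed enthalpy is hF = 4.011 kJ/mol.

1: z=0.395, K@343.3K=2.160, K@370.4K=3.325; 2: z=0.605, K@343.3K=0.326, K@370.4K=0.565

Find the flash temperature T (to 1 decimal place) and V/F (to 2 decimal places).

Adiabatic flash: solve Rachford–Rice at each trial T, then check hF = ψ·hV(T) + (1−ψ)·hL(T).
  T = 343.3 K: K = (2.160, 0.326), RR gives ψ = 0.065, H_out = 1.974 kJ/mol
  T = 370.4 K: K = (3.325, 0.565), RR gives ψ = 0.648, H_out = 22.658 kJ/mol
  T = 356.9 K: K = (2.704, 0.434), RR gives ψ = 0.343, H_out = 12.196 kJ/mol
  T = 350.1 K: K = (2.422, 0.377), RR gives ψ = 0.209, H_out = 7.302 kJ/mol
  T = 346.7 K: K = (2.289, 0.351), RR gives ψ = 0.139, H_out = 4.727 kJ/mol
  T = 345.0 K: K = (2.224, 0.338), RR gives ψ = 0.103, H_out = 3.377 kJ/mol
Linear interpolation between T = 345.0 (H_out = 3.377) and T = 346.7 (H_out = 4.727) on hF = 4.011 gives T ≈ 345.8 K, at which ψ = 0.12.

T = 345.8 K, V/F = 0.12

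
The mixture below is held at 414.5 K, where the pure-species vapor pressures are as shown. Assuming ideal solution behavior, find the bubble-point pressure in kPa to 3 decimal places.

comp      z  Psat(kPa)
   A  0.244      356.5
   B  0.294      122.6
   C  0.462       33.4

Pbub = 138.461 kPa

At the bubble point ψ → 0, so ΣzᵢKᵢ = 1 with Kᵢ = Pᵢˢᵃᵗ/P ⇒ P = ΣzᵢPᵢˢᵃᵗ.
P = 0.244·356.5 + 0.294·122.6 + 0.462·33.4 = 138.461 kPa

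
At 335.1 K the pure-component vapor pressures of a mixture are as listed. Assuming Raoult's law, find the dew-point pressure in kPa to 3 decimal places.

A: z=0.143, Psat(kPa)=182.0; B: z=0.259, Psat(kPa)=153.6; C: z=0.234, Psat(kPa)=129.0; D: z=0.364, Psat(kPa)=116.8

Pdew = 135.093 kPa

At the dew point ψ → 1, so Σzᵢ/Kᵢ = 1 with Kᵢ = Pᵢˢᵃᵗ/P ⇒ 1/P = Σzᵢ/Pᵢˢᵃᵗ.
1/P = 0.143/182.0 + 0.259/153.6 + 0.234/129.0 + 0.364/116.8 = 0.007402 ⇒ P = 135.093 kPa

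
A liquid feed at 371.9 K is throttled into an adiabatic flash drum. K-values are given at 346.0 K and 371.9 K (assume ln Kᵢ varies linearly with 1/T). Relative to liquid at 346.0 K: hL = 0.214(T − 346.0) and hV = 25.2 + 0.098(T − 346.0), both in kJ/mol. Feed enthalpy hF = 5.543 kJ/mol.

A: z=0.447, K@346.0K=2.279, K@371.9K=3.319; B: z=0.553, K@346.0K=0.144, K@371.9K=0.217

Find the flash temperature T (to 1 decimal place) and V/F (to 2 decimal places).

Adiabatic flash: solve Rachford–Rice at each trial T, then check hF = ψ·hV(T) + (1−ψ)·hL(T).
  T = 346.0 K: K = (2.279, 0.144), RR gives ψ = 0.090, H_out = 2.264 kJ/mol
  T = 371.9 K: K = (3.319, 0.217), RR gives ψ = 0.332, H_out = 12.921 kJ/mol
  T = 358.9 K: K = (2.767, 0.178), RR gives ψ = 0.231, H_out = 8.231 kJ/mol
  T = 352.4 K: K = (2.514, 0.160), RR gives ψ = 0.167, H_out = 5.454 kJ/mol
  T = 355.6 K: K = (2.637, 0.169), RR gives ψ = 0.200, H_out = 6.869 kJ/mol
  T = 354.0 K: K = (2.575, 0.164), RR gives ψ = 0.184, H_out = 6.174 kJ/mol
Linear interpolation between T = 352.4 (H_out = 5.454) and T = 354.0 (H_out = 6.174) on hF = 5.543 gives T ≈ 352.6 K, at which ψ = 0.17.

T = 352.6 K, V/F = 0.17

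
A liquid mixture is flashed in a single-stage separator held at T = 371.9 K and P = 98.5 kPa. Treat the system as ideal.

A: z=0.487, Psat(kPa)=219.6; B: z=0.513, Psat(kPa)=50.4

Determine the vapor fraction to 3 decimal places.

ψ = 0.580

Raoult's law: Kᵢ = Pᵢˢᵃᵗ/P = Pᵢˢᵃᵗ/98.5.
  K_A = 219.6/98.5 = 2.22944, K_B = 50.4/98.5 = 0.51168
Material balance + equilibrium reduce to Σ zᵢ(Kᵢ−1)/(1+ψ(Kᵢ−1)) = 0.
g(0) = ΣzᵢKᵢ − 1 = 0.348 and g(1) = 1 − Σzᵢ/Kᵢ = -0.221, so a root lies in (0, 1).
Newton–Raphson from ψ = 0.5:
  ψ = 0.500: g = 0.0394, g' = -0.496 → ψ = 0.579
  ψ = 0.579: g = 0.0004, g' = -0.489 → ψ = 0.580
Converged at ψ = 0.580.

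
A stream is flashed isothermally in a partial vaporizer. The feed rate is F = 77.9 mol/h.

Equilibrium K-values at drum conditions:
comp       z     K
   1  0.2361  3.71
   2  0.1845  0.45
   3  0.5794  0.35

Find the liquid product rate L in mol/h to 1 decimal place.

Newton iteration, β⁰ = 0.48:
  β = 0.4800: g = -0.40718, g' = -0.9477 → β = 0.0504
  β = 0.0504: g = 0.06926, g' = -1.6631 → β = 0.0920
  β = 0.0920: g = 0.00468, g' = -1.4497 → β = 0.0952
  β = 0.0952: g = 0.00002, g' = -1.4358 → β = 0.0953
Converged at β = 0.0953.
Then V = β·F = 0.0953·77.9 = 7.4 mol/h and L = F − V = 70.5 mol/h.

L = 70.5 mol/h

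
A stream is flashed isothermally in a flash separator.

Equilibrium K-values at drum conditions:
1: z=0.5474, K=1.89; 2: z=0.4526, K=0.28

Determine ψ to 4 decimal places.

Iterate (Newton) starting at ψ = 0.53:
  ψ = 0.5300: g = -0.19592, g' = -0.8137 → ψ = 0.2892
  ψ = 0.2892: g = -0.02413, g' = -0.6485 → ψ = 0.2520
  ψ = 0.2520: g = -0.00018, g' = -0.6395 → ψ = 0.2517
Converged at ψ = 0.2517.

ψ = 0.2517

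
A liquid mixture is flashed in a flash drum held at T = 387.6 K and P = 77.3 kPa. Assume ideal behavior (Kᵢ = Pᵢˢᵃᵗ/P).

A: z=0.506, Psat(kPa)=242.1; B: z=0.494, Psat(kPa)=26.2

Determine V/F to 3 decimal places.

V/F = 0.534

Raoult's law: Kᵢ = Pᵢˢᵃᵗ/P = Pᵢˢᵃᵗ/77.3.
  K_A = 242.1/77.3 = 3.13195, K_B = 26.2/77.3 = 0.33894
Newton–Raphson from V/F = 0.52:
  V/F = 0.520: g = 0.0140, g' = -1.019 → V/F = 0.534
Converged at V/F = 0.534.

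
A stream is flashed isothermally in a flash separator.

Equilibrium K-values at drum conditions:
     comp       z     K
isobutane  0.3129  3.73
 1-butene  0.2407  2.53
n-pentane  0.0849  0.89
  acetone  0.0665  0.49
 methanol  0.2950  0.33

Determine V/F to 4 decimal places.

Rachford–Rice: g(V/F) = Σ zᵢ(Kᵢ−1)/(1+V/F(Kᵢ−1)) = 0.
Check two-phase: ΣzᵢKᵢ = 1.9816 > 1 and Σzᵢ/Kᵢ = 1.3041 > 1, so g(0) = 0.9816 > 0 and g(1) = -0.3041 < 0.
Iterate (Newton) starting at V/F = 0.5:
  V/F = 0.5000: g = 0.21722, g' = -0.9296 → V/F = 0.7337
  V/F = 0.7337: g = 0.00487, g' = -0.9413 → V/F = 0.7389
  V/F = 0.7389: g = -0.00001, g' = -0.9454 → V/F = 0.7388
Converged at V/F = 0.7388.

V/F = 0.7388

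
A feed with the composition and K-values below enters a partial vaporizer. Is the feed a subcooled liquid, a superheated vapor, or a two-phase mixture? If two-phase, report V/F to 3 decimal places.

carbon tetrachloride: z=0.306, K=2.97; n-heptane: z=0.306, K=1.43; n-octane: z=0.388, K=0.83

superheated vapor

ΣzᵢKᵢ = 1.668; Σzᵢ/Kᵢ = 0.784.
Since Σzᵢ/Kᵢ < 1 the mixture is above its dew point — single vapor phase.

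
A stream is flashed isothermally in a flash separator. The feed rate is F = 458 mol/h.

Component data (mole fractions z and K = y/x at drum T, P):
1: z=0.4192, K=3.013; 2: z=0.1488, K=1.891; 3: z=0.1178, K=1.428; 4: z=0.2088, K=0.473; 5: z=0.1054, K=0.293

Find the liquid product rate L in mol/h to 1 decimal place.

Let β = V/F and solve Σ zᵢ(Kᵢ−1)/(1+β(Kᵢ−1)) = 0.
g(0) = ΣzᵢKᵢ − 1 = 0.8423 and g(1) = 1 − Σzᵢ/Kᵢ = -0.1015, so a root lies in (0, 1).
Iterate (Newton) starting at β = 0.5:
  β = 0.5000: g = 0.28914, g' = -0.7261 → β = 0.8982
  β = 0.8982: g = -0.00257, g' = -0.8678 → β = 0.8953
Converged at β = 0.8953.
Then V = β·F = 0.8953·458 = 410.0 mol/h and L = F − V = 48.0 mol/h.

L = 48.0 mol/h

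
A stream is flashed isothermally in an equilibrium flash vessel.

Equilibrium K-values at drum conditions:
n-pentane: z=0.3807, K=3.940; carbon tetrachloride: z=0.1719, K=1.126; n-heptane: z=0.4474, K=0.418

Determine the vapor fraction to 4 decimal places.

ψ = 0.6317

Newton iteration, ψ⁰ = 0.5:
  ψ = 0.5000: g = 0.10626, g' = -0.8433 → ψ = 0.6260
  ψ = 0.6260: g = 0.00449, g' = -0.7852 → ψ = 0.6317
Converged at ψ = 0.6317.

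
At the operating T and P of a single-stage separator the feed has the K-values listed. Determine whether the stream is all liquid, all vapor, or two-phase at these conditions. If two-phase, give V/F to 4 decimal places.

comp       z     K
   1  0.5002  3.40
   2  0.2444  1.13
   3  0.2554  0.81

all vapor

ΣzᵢKᵢ = 2.1837; Σzᵢ/Kᵢ = 0.6787.
Since Σzᵢ/Kᵢ < 1 the mixture is above its dew point — single vapor phase.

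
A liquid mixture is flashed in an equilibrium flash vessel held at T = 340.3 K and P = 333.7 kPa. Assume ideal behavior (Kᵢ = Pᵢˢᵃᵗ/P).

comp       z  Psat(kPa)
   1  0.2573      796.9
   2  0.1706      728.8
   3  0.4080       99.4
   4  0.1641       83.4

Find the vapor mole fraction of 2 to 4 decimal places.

Raoult's law: Kᵢ = Pᵢˢᵃᵗ/P = Pᵢˢᵃᵗ/333.7.
  K_1 = 796.9/333.7 = 2.388073, K_2 = 728.8/333.7 = 2.183998, K_3 = 99.4/333.7 = 0.297872, K_4 = 83.4/333.7 = 0.249925
Rachford–Rice: g(ψ) = Σ zᵢ(Kᵢ−1)/(1+ψ(Kᵢ−1)) = 0.
g(0) = ΣzᵢKᵢ − 1 = 0.1496 and g(1) = 1 − Σzᵢ/Kᵢ = -1.2122, so a root lies in (0, 1).
Newton–Raphson from ψ = 0.5:
  ψ = 0.5000: g = -0.30069, g' = -0.9811 → ψ = 0.1935
  ψ = 0.1935: g = -0.02964, g' = -0.8620 → ψ = 0.1591
  ψ = 0.1591: g = 0.00022, g' = -0.8759 → ψ = 0.1594
Converged at ψ = 0.1594.
Compositions from xᵢ = zᵢ/(1+ψ(Kᵢ−1)), yᵢ = Kᵢxᵢ:
  1: x = 0.2107, y = 0.5031
  2: x = 0.1435, y = 0.3134
  3: x = 0.4594, y = 0.1368
  4: x = 0.1864, y = 0.0466

y_2 = 0.3134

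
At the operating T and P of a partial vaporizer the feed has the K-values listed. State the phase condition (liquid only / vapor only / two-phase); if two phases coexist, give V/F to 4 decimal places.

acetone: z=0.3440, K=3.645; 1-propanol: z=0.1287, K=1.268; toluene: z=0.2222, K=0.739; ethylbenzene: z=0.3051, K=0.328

two-phase, V/F = 0.5601

ΣzᵢKᵢ = 1.6814; Σzᵢ/Kᵢ = 1.4267.
Both exceed 1, so a two-phase solution exists.
Rachford–Rice: g(ψ) = Σ zᵢ(Kᵢ−1)/(1+ψ(Kᵢ−1)) = 0.
Newton iteration, ψ⁰ = 0.66:
  ψ = 0.6600: g = -0.07781, g' = -0.7929 → ψ = 0.5619
  ψ = 0.5619: g = -0.00141, g' = -0.7728 → ψ = 0.5601
Converged at ψ = 0.5601.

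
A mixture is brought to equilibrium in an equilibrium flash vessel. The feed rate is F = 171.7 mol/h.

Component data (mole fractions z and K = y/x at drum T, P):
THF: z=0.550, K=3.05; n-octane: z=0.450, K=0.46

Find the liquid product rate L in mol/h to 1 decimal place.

L = 34.5 mol/h

Newton iteration, V/F⁰ = 0.5:
  V/F = 0.500: g = 0.2239, g' = -0.810 → V/F = 0.776
  V/F = 0.776: g = 0.0166, g' = -0.733 → V/F = 0.799
Converged at V/F = 0.799.
Then V = V/F·F = 0.7990·171.7 = 137.2 mol/h and L = F − V = 34.5 mol/h.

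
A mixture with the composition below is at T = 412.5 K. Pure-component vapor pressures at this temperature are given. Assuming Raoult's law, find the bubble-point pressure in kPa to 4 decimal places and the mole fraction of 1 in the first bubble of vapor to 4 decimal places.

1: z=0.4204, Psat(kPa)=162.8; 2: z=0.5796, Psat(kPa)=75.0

Pbub = 111.9111 kPa, y_1 = 0.6116

At the bubble point ψ → 0, so ΣzᵢKᵢ = 1 with Kᵢ = Pᵢˢᵃᵗ/P ⇒ P = ΣzᵢPᵢˢᵃᵗ.
P = 0.4204·162.8 + 0.5796·75.0 = 111.9111 kPa
yᵢ = zᵢPᵢˢᵃᵗ/P ⇒ y_1 = 0.4204·162.8/111.9111 = 0.6116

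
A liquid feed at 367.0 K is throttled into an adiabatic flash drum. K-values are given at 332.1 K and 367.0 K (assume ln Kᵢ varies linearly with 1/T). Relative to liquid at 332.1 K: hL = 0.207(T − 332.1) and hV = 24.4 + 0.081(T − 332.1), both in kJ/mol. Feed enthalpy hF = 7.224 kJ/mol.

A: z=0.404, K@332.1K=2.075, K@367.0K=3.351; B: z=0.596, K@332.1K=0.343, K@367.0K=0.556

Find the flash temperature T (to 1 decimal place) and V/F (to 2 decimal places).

T = 341.1 K, V/F = 0.23

Adiabatic flash: solve Rachford–Rice at each trial T, then check hF = ψ·hV(T) + (1−ψ)·hL(T).
  T = 332.1 K: K = (2.075, 0.343), RR gives ψ = 0.060, H_out = 1.476 kJ/mol
  T = 367.0 K: K = (3.351, 0.556), RR gives ψ = 0.656, H_out = 20.354 kJ/mol
  T = 349.6 K: K = (2.670, 0.442), RR gives ψ = 0.368, H_out = 11.782 kJ/mol
  T = 340.9 K: K = (2.363, 0.391), RR gives ψ = 0.226, H_out = 7.092 kJ/mol
  T = 345.2 K: K = (2.512, 0.416), RR gives ψ = 0.298, H_out = 9.482 kJ/mol
  T = 343.0 K: K = (2.435, 0.403), RR gives ψ = 0.262, H_out = 8.280 kJ/mol
Linear interpolation between T = 340.9 (H_out = 7.092) and T = 343.0 (H_out = 8.280) on hF = 7.224 gives T ≈ 341.1 K, at which ψ = 0.23.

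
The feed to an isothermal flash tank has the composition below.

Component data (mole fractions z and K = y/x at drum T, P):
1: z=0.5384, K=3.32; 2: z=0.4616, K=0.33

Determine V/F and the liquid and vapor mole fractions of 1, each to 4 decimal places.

Rachford–Rice: g(V/F) = Σ zᵢ(Kᵢ−1)/(1+V/F(Kᵢ−1)) = 0.
g(0) = ΣzᵢKᵢ − 1 = 0.9398 and g(1) = 1 − Σzᵢ/Kᵢ = -0.5610, so a root lies in (0, 1).
Binary case is linear: z₁(K₁−1)(1+V/F(K₂−1)) + z₂(K₂−1)(1+V/F(K₁−1)) = 0
⇒ V/F = [z₁(K₁−1)+z₂(K₂−1)] / [−(K₁−1)(K₂−1)] = 0.93982/1.55440 = 0.6046
Compositions from xᵢ = zᵢ/(1+V/F(Kᵢ−1)), yᵢ = Kᵢxᵢ:
  1: x = 0.2241, y = 0.7439
  2: x = 0.7759, y = 0.2561

V/F = 0.6046, x_1 = 0.2241, y_1 = 0.7439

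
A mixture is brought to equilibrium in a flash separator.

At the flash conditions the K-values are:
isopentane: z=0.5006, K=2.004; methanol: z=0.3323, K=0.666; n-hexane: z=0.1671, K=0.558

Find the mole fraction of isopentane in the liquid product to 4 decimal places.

x_isopentane = 0.2711

Newton iteration, ψ⁰ = 0.38:
  ψ = 0.3800: g = 0.14791, g' = -0.3602 → ψ = 0.7907
  ψ = 0.7907: g = 0.01583, g' = -0.3024 → ψ = 0.8430
Converged at ψ = 0.8430.
Compositions from xᵢ = zᵢ/(1+ψ(Kᵢ−1)), yᵢ = Kᵢxᵢ:
  isopentane: x = 0.2711, y = 0.5433
  methanol: x = 0.4625, y = 0.3080
  n-hexane: x = 0.2663, y = 0.1486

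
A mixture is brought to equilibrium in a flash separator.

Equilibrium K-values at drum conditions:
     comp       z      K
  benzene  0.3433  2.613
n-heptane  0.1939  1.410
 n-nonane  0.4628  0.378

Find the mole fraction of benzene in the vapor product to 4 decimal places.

y_benzene = 0.5285

Iterate (Newton) starting at β = 0.32:
  β = 0.3200: g = 0.07611, g' = -0.6931 → β = 0.4298
  β = 0.4298: g = 0.00171, g' = -0.6686 → β = 0.4324
Converged at β = 0.4324.
Compositions from xᵢ = zᵢ/(1+β(Kᵢ−1)), yᵢ = Kᵢxᵢ:
  benzene: x = 0.2022, y = 0.5285
  n-heptane: x = 0.1647, y = 0.2322
  n-nonane: x = 0.6330, y = 0.2393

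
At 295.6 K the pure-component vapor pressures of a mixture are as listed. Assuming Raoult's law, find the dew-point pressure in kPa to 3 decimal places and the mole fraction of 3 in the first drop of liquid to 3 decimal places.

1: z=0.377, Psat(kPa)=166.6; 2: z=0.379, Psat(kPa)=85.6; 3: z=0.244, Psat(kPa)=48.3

Pdew = 85.163 kPa, x_3 = 0.430

At the dew point ψ → 1, so Σzᵢ/Kᵢ = 1 with Kᵢ = Pᵢˢᵃᵗ/P ⇒ 1/P = Σzᵢ/Pᵢˢᵃᵗ.
1/P = 0.377/166.6 + 0.379/85.6 + 0.244/48.3 = 0.011742 ⇒ P = 85.163 kPa
xᵢ = zᵢP/Pᵢˢᵃᵗ ⇒ x_3 = 0.244·85.163/48.3 = 0.430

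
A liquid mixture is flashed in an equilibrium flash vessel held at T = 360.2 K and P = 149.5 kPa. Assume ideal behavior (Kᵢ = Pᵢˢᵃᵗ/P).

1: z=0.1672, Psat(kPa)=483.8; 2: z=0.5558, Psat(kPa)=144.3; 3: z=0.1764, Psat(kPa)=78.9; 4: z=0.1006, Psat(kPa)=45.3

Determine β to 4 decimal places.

β = 0.3442

Raoult's law: Kᵢ = Pᵢˢᵃᵗ/P = Pᵢˢᵃᵗ/149.5.
  K_1 = 483.8/149.5 = 3.236120, K_2 = 144.3/149.5 = 0.965217, K_3 = 78.9/149.5 = 0.527759, K_4 = 45.3/149.5 = 0.303010
Let β = V/F and solve Σ zᵢ(Kᵢ−1)/(1+β(Kᵢ−1)) = 0.
Feasibility: ΣzᵢKᵢ = 1.2011, Σzᵢ/Kᵢ = 1.2937 — both > 1, two phases present.
Iterate (Newton) starting at β = 0.68:
  β = 0.6800: g = -0.12747, g' = -0.3943 → β = 0.3567
  β = 0.3567: g = -0.00508, g' = -0.4029 → β = 0.3441
  β = 0.3441: g = 0.00003, g' = -0.4084 → β = 0.3442
Converged at β = 0.3442.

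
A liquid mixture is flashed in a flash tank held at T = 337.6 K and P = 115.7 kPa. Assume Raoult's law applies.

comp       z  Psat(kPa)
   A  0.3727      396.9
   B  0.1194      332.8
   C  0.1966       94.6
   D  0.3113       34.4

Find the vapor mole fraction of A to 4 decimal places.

Raoult's law: Kᵢ = Pᵢˢᵃᵗ/P = Pᵢˢᵃᵗ/115.7.
  K_A = 396.9/115.7 = 3.430424, K_B = 332.8/115.7 = 2.876404, K_C = 94.6/115.7 = 0.817632, K_D = 34.4/115.7 = 0.297321
Newton–Raphson from ψ = 0.5:
  ψ = 0.5000: g = 0.14783, g' = -0.9338 → ψ = 0.6583
  ψ = 0.6583: g = 0.00085, g' = -0.9505 → ψ = 0.6592
Converged at ψ = 0.6592.
Compositions from xᵢ = zᵢ/(1+ψ(Kᵢ−1)), yᵢ = Kᵢxᵢ:
  A: x = 0.1432, y = 0.4913
  B: x = 0.0534, y = 0.1535
  C: x = 0.2235, y = 0.1827
  D: x = 0.5799, y = 0.1724

y_A = 0.4913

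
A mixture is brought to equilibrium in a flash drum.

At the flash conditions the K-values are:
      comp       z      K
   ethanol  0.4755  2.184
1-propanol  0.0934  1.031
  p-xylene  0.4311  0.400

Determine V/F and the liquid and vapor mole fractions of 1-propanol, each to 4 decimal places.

Rachford–Rice: g(V/F) = Σ zᵢ(Kᵢ−1)/(1+V/F(Kᵢ−1)) = 0.
g(0) = ΣzᵢKᵢ − 1 = 0.3072 and g(1) = 1 − Σzᵢ/Kᵢ = -0.3861, so a root lies in (0, 1).
Iterate (Newton) starting at V/F = 0.5:
  V/F = 0.5000: g = -0.01302, g' = -0.5798 → V/F = 0.4775
Converged at V/F = 0.4775.
Compositions from xᵢ = zᵢ/(1+V/F(Kᵢ−1)), yᵢ = Kᵢxᵢ:
  ethanol: x = 0.3038, y = 0.6634
  1-propanol: x = 0.0920, y = 0.0949
  p-xylene: x = 0.6042, y = 0.2417

V/F = 0.4775, x_1-propanol = 0.0920, y_1-propanol = 0.0949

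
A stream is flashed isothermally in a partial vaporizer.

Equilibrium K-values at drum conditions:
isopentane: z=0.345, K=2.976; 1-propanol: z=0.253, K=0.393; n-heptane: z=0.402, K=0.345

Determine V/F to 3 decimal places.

Newton–Raphson from V/F = 0.5:
  V/F = 0.500: g = -0.2691, g' = -0.914 → V/F = 0.206
  V/F = 0.206: g = 0.0049, g' = -1.033 → V/F = 0.210
Converged at V/F = 0.210.

V/F = 0.210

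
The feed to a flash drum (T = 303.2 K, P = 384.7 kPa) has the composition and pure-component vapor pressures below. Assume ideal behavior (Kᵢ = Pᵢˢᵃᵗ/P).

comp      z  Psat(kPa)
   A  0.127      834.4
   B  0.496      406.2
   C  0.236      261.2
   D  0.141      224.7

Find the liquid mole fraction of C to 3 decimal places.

Raoult's law: Kᵢ = Pᵢˢᵃᵗ/P = Pᵢˢᵃᵗ/384.7.
  K_A = 834.4/384.7 = 2.16896, K_B = 406.2/384.7 = 1.05589, K_C = 261.2/384.7 = 0.67897, K_D = 224.7/384.7 = 0.58409
Iterate (Newton) starting at ψ = 0.39:
  ψ = 0.390: g = -0.0275, g' = -0.150 → ψ = 0.207
  ψ = 0.207: g = 0.0017, g' = -0.171 → ψ = 0.216
Converged at ψ = 0.216.
Compositions from xᵢ = zᵢ/(1+ψ(Kᵢ−1)), yᵢ = Kᵢxᵢ:
  A: x = 0.101, y = 0.220
  B: x = 0.490, y = 0.517
  C: x = 0.254, y = 0.172
  D: x = 0.155, y = 0.091

x_C = 0.254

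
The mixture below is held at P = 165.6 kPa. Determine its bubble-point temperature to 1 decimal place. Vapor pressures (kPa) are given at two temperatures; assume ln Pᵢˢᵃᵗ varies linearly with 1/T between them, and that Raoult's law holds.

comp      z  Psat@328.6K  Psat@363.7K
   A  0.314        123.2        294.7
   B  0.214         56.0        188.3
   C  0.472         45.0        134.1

Bubble-point temperature: ΣzᵢPᵢˢᵃᵗ(T) = P. Interpolate ln Pᵢˢᵃᵗ = aᵢ + bᵢ/T.
  T = 328.6 K: ΣzᵢPᵢˢᵃᵗ = 71.91 kPa
  T = 363.7 K: ΣzᵢPᵢˢᵃᵗ = 196.13 kPa
  T = 346.1 K: ΣzᵢPᵢˢᵃᵗ = 121.35 kPa
  T = 354.9 K: ΣzᵢPᵢˢᵃᵗ = 155.11 kPa
  T = 359.3 K: ΣzᵢPᵢˢᵃᵗ = 174.64 kPa
  T = 357.1 K: ΣzᵢPᵢˢᵃᵗ = 164.64 kPa
Interpolating between 357.1 K and 359.3 K gives T ≈ 357.3 K.

T = 357.3 K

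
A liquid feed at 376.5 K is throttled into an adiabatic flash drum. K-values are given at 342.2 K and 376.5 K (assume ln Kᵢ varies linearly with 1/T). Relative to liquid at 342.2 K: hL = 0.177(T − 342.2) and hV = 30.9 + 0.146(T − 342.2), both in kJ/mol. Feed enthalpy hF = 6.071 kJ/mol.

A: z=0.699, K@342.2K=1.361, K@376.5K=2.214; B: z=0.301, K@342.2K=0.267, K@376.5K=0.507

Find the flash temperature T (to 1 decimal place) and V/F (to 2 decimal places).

Adiabatic flash: solve Rachford–Rice at each trial T, then check hF = ψ·hV(T) + (1−ψ)·hL(T).
  T = 342.2 K: K = (1.361, 0.267), RR gives ψ = 0.120, H_out = 3.702 kJ/mol
  T = 376.5 K: K = (2.214, 0.507), RR gives ψ = 1.000, H_out = 35.908 kJ/mol
  T = 359.4 K: K = (1.757, 0.374), RR gives ψ = 0.719, H_out = 24.881 kJ/mol
  T = 350.8 K: K = (1.551, 0.317), RR gives ψ = 0.478, H_out = 16.164 kJ/mol
  T = 346.5 K: K = (1.454, 0.291), RR gives ψ = 0.324, H_out = 10.724 kJ/mol
  T = 344.4 K: K = (1.408, 0.279), RR gives ψ = 0.233, H_out = 7.559 kJ/mol
  T = 343.3 K: K = (1.384, 0.273), RR gives ψ = 0.179, H_out = 5.712 kJ/mol
Linear interpolation between T = 343.3 (H_out = 5.712) and T = 344.4 (H_out = 7.559) on hF = 6.071 gives T ≈ 343.5 K, at which ψ = 0.19.

T = 343.5 K, V/F = 0.19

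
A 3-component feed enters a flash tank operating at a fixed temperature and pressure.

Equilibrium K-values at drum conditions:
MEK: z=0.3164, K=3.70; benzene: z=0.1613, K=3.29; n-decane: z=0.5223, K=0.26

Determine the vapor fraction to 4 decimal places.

Newton–Raphson from ψ = 0.5:
  ψ = 0.5000: g = -0.07777, g' = -1.3221 → ψ = 0.4412
  ψ = 0.4412: g = -0.00023, g' = -1.3202 → ψ = 0.4410
Converged at ψ = 0.4410.

ψ = 0.4410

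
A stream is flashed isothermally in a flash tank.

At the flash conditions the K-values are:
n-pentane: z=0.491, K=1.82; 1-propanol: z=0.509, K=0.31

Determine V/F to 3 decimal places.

V/F = 0.091

Material balance + equilibrium reduce to Σ zᵢ(Kᵢ−1)/(1+V/F(Kᵢ−1)) = 0.
Check two-phase: ΣzᵢKᵢ = 1.051 > 1 and Σzᵢ/Kᵢ = 1.912 > 1, so g(0) = 0.051 > 0 and g(1) = -0.912 < 0.
Iterate (Newton) starting at V/F = 0.5:
  V/F = 0.500: g = -0.2507, g' = -0.731 → V/F = 0.157
  V/F = 0.157: g = -0.0372, g' = -0.564 → V/F = 0.091
Converged at V/F = 0.091.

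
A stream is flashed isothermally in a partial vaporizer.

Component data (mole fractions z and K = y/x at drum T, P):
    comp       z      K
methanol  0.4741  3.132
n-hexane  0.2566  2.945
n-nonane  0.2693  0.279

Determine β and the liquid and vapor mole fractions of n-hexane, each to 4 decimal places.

β = 0.8830, x_n-hexane = 0.0944, y_n-hexane = 0.2781

Let β = V/F and solve Σ zᵢ(Kᵢ−1)/(1+β(Kᵢ−1)) = 0.
g(0) = ΣzᵢKᵢ − 1 = 1.3157 and g(1) = 1 − Σzᵢ/Kᵢ = -0.2037, so a root lies in (0, 1).
Newton–Raphson from β = 0.5:
  β = 0.5000: g = 0.43865, g' = -1.0967 → β = 0.9000
  β = 0.9000: g = -0.02523, g' = -1.5168 → β = 0.8833
  β = 0.8833: g = -0.00055, g' = -1.4524 → β = 0.8830
Converged at β = 0.8830.
Compositions from xᵢ = zᵢ/(1+β(Kᵢ−1)), yᵢ = Kᵢxᵢ:
  methanol: x = 0.1645, y = 0.5151
  n-hexane: x = 0.0944, y = 0.2781
  n-nonane: x = 0.7411, y = 0.2068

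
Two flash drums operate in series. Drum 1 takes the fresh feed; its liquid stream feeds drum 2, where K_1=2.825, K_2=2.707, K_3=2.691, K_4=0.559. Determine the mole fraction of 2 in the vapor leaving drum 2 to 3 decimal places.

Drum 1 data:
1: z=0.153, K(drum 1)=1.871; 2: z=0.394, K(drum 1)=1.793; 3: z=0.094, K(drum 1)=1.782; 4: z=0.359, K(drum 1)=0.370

y_2 (drum 2) = 0.343

Drum 1:
Rachford–Rice: g(ψ₁) = Σ zᵢ(Kᵢ−1)/(1+ψ₁(Kᵢ−1)) = 0.
Feasibility: ΣzᵢKᵢ = 1.293, Σzᵢ/Kᵢ = 1.325 — both > 1, two phases present.
Newton–Raphson from ψ₁ = 0.5:
  ψ₁ = 0.500: g = 0.0392, g' = -0.517 → ψ₁ = 0.576
  ψ₁ = 0.576: g = -0.0011, g' = -0.547 → ψ₁ = 0.574
Converged at ψ₁ = 0.574.
Drum-1 compositions:
  1: x = 0.102, y = 0.191
  2: x = 0.271, y = 0.485
  3: x = 0.065, y = 0.116
  4: x = 0.562, y = 0.208
Drum-2 feed = drum-1 liquid: z₂ = (0.1020, 0.2708, 0.0649, 0.5624).
Drum 2:
Rachford–Rice: g(ψ₂) = Σ zᵢ(Kᵢ−1)/(1+ψ₂(Kᵢ−1)) = 0.
Check two-phase: ΣzᵢKᵢ = 1.510 > 1 and Σzᵢ/Kᵢ = 1.166 > 1, so g(0) = 0.510 > 0 and g(1) = -0.166 < 0.
Newton iteration, ψ₂⁰ = 0.48:
  ψ₂ = 0.480: g = 0.0992, g' = -0.567 → ψ₂ = 0.655
  ψ₂ = 0.655: g = 0.0064, g' = -0.504 → ψ₂ = 0.668
Converged at ψ₂ = 0.668.
  1: x = 0.046, y = 0.130
  2: x = 0.127, y = 0.343
  3: x = 0.030, y = 0.082
  4: x = 0.797, y = 0.446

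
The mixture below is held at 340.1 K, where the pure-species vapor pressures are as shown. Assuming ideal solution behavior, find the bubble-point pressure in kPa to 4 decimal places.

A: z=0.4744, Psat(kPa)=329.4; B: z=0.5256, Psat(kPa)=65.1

Pbub = 190.4839 kPa

At the bubble point ψ → 0, so ΣzᵢKᵢ = 1 with Kᵢ = Pᵢˢᵃᵗ/P ⇒ P = ΣzᵢPᵢˢᵃᵗ.
P = 0.4744·329.4 + 0.5256·65.1 = 190.4839 kPa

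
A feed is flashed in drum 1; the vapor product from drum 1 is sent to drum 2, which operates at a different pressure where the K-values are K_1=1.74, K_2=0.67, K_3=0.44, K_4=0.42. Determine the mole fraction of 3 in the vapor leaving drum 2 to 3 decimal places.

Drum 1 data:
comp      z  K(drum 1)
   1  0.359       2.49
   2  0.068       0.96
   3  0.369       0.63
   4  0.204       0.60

Drum 1:
Newton iteration, ψ₁⁰ = 0.5:
  ψ₁ = 0.500: g = 0.0342, g' = -0.389 → ψ₁ = 0.588
  ψ₁ = 0.588: g = 0.0011, g' = -0.365 → ψ₁ = 0.591
Converged at ψ₁ = 0.591.
Drum-1 compositions:
  1: x = 0.191, y = 0.475
  2: x = 0.070, y = 0.067
  3: x = 0.472, y = 0.298
  4: x = 0.267, y = 0.160
Drum-2 feed = drum-1 vapor: z₂ = (0.4753, 0.0669, 0.2975, 0.1603).
Drum 2:
Material balance + equilibrium reduce to Σ zᵢ(Kᵢ−1)/(1+ψ₂(Kᵢ−1)) = 0.
Check two-phase: ΣzᵢKᵢ = 1.070 > 1 and Σzᵢ/Kᵢ = 1.431 > 1, so g(0) = 0.070 > 0 and g(1) = -0.431 < 0.
Iterate (Newton) starting at ψ₂ = 0.36:
  ψ₂ = 0.360: g = -0.0735, g' = -0.404 → ψ₂ = 0.178
  ψ₂ = 0.178: g = -0.0015, g' = -0.394 → ψ₂ = 0.174
Converged at ψ₂ = 0.174.
  1: x = 0.421, y = 0.732
  2: x = 0.071, y = 0.048
  3: x = 0.330, y = 0.145
  4: x = 0.178, y = 0.075

y_3 (drum 2) = 0.145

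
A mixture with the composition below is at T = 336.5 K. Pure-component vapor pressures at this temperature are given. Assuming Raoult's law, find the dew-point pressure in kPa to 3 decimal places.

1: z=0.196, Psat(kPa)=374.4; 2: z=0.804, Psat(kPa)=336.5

At the dew point ψ → 1, so Σzᵢ/Kᵢ = 1 with Kᵢ = Pᵢˢᵃᵗ/P ⇒ 1/P = Σzᵢ/Pᵢˢᵃᵗ.
1/P = 0.196/374.4 + 0.804/336.5 = 0.002913 ⇒ P = 343.312 kPa

Pdew = 343.312 kPa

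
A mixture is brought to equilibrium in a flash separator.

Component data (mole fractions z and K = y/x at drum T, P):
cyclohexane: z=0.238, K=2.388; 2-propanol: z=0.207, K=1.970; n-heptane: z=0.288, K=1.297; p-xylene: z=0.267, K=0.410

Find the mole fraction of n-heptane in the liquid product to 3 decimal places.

x_n-heptane = 0.229

Material balance + equilibrium reduce to Σ zᵢ(Kᵢ−1)/(1+β(Kᵢ−1)) = 0.
Feasibility: ΣzᵢKᵢ = 1.459, Σzᵢ/Kᵢ = 1.078 — both > 1, two phases present.
Newton iteration, β⁰ = 0.59:
  β = 0.590: g = 0.1405, g' = -0.454 → β = 0.899
  β = 0.899: g = -0.0138, g' = -0.584 → β = 0.875
Converged at β = 0.875.
Compositions from xᵢ = zᵢ/(1+β(Kᵢ−1)), yᵢ = Kᵢxᵢ:
  cyclohexane: x = 0.107, y = 0.257
  2-propanol: x = 0.112, y = 0.221
  n-heptane: x = 0.229, y = 0.296
  p-xylene: x = 0.552, y = 0.226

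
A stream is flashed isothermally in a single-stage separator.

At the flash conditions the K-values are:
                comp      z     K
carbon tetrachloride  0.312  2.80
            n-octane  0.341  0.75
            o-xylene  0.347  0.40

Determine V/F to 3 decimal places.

Newton iteration, V/F⁰ = 0.5:
  V/F = 0.500: g = -0.0993, g' = -0.563 → V/F = 0.324
  V/F = 0.324: g = 0.0038, g' = -0.621 → V/F = 0.330
Converged at V/F = 0.330.

V/F = 0.330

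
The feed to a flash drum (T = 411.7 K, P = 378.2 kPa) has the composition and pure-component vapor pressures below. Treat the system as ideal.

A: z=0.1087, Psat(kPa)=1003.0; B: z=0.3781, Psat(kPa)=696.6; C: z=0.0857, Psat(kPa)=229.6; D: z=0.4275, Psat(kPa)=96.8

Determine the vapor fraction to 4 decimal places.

ψ = 0.1960

Raoult's law: Kᵢ = Pᵢˢᵃᵗ/P = Pᵢˢᵃᵗ/378.2.
  K_A = 1003.0/378.2 = 2.652036, K_B = 696.6/378.2 = 1.841883, K_C = 229.6/378.2 = 0.607086, K_D = 96.8/378.2 = 0.255949
Material balance + equilibrium reduce to Σ zᵢ(Kᵢ−1)/(1+ψ(Kᵢ−1)) = 0.
g(0) = ΣzᵢKᵢ − 1 = 0.1461 and g(1) = 1 − Σzᵢ/Kᵢ = -1.0577, so a root lies in (0, 1).
Newton iteration, ψ⁰ = 0.41:
  ψ = 0.4100: g = -0.15415, g' = -0.7624 → ψ = 0.2078
  ψ = 0.2078: g = -0.00832, g' = -0.7054 → ψ = 0.1960
Converged at ψ = 0.1960.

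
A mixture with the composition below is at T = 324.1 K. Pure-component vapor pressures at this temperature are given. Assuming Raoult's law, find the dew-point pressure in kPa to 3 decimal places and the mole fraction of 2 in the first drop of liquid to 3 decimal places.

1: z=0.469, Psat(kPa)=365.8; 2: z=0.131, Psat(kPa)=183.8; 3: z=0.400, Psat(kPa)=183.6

Pdew = 239.607 kPa, x_2 = 0.171

At the dew point ψ → 1, so Σzᵢ/Kᵢ = 1 with Kᵢ = Pᵢˢᵃᵗ/P ⇒ 1/P = Σzᵢ/Pᵢˢᵃᵗ.
1/P = 0.469/365.8 + 0.131/183.8 + 0.400/183.6 = 0.004174 ⇒ P = 239.607 kPa
xᵢ = zᵢP/Pᵢˢᵃᵗ ⇒ x_2 = 0.131·239.607/183.8 = 0.171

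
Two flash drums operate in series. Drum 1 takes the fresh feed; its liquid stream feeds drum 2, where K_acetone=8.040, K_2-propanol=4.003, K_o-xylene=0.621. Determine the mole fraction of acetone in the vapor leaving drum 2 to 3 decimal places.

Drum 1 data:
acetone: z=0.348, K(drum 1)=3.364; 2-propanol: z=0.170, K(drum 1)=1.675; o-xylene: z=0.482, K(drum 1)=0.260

y_acetone (drum 2) = 0.249

Drum 1:
Rachford–Rice: g(ψ₁) = Σ zᵢ(Kᵢ−1)/(1+ψ₁(Kᵢ−1)) = 0.
Feasibility: ΣzᵢKᵢ = 1.581, Σzᵢ/Kᵢ = 2.059 — both > 1, two phases present.
Iterate (Newton) starting at ψ₁ = 0.5:
  ψ₁ = 0.500: g = -0.1033, g' = -1.117 → ψ₁ = 0.407
  ψ₁ = 0.407: g = -0.0016, g' = -1.093 → ψ₁ = 0.406
Converged at ψ₁ = 0.406.
Drum-1 compositions:
  acetone: x = 0.178, y = 0.597
  2-propanol: x = 0.133, y = 0.224
  o-xylene: x = 0.689, y = 0.179
Drum-2 feed = drum-1 liquid: z₂ = (0.1776, 0.1334, 0.6890).
Drum 2:
Rachford–Rice: g(ψ₂) = Σ zᵢ(Kᵢ−1)/(1+ψ₂(Kᵢ−1)) = 0.
Feasibility: ΣzᵢKᵢ = 2.390, Σzᵢ/Kᵢ = 1.165 — both > 1, two phases present.
Newton iteration, ψ₂⁰ = 0.5:
  ψ₂ = 0.500: g = 0.1146, g' = -0.774 → ψ₂ = 0.648
  ψ₂ = 0.648: g = 0.0146, g' = -0.597 → ψ₂ = 0.673
Converged at ψ₂ = 0.673.
  acetone: x = 0.031, y = 0.249
  2-propanol: x = 0.044, y = 0.177
  o-xylene: x = 0.925, y = 0.574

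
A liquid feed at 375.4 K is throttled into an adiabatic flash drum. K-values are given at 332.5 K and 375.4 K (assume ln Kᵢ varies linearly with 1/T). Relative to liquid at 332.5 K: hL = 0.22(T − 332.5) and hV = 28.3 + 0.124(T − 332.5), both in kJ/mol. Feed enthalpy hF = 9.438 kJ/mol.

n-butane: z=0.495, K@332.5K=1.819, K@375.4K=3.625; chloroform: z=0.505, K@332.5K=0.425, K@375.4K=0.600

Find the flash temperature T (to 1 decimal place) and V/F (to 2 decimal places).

T = 335.0 K, V/F = 0.32

Adiabatic flash: solve Rachford–Rice at each trial T, then check hF = ψ·hV(T) + (1−ψ)·hL(T).
  T = 332.5 K: K = (1.819, 0.425), RR gives ψ = 0.244, H_out = 6.913 kJ/mol
  T = 375.4 K: K = (3.625, 0.600), RR gives ψ = 1.000, H_out = 33.620 kJ/mol
  T = 353.9 K: K = (2.620, 0.510), RR gives ψ = 0.699, H_out = 23.044 kJ/mol
  T = 343.2 K: K = (2.196, 0.467), RR gives ψ = 0.506, H_out = 16.158 kJ/mol
  T = 337.9 K: K = (2.003, 0.446), RR gives ψ = 0.390, H_out = 12.025 kJ/mol
  T = 335.2 K: K = (1.910, 0.435), RR gives ψ = 0.322, H_out = 9.613 kJ/mol
  T = 333.9 K: K = (1.866, 0.430), RR gives ψ = 0.286, H_out = 8.353 kJ/mol
Linear interpolation between T = 333.9 (H_out = 8.353) and T = 335.2 (H_out = 9.613) on hF = 9.438 gives T ≈ 335.0 K, at which ψ = 0.32.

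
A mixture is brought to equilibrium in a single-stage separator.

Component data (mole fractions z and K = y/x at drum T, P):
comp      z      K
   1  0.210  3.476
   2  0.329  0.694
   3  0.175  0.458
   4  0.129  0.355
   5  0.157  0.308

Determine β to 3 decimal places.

Rachford–Rice: g(β) = Σ zᵢ(Kᵢ−1)/(1+β(Kᵢ−1)) = 0.
Check two-phase: ΣzᵢKᵢ = 1.133 > 1 and Σzᵢ/Kᵢ = 1.790 > 1, so g(0) = 0.133 > 0 and g(1) = -0.790 < 0.
Newton–Raphson from β = 0.5:
  β = 0.500: g = -0.3056, g' = -0.689 → β = 0.057
  β = 0.057: g = 0.0561, g' = -1.216 → β = 0.103
  β = 0.103: g = 0.0039, g' = -1.057 → β = 0.107
Converged at β = 0.107.

β = 0.107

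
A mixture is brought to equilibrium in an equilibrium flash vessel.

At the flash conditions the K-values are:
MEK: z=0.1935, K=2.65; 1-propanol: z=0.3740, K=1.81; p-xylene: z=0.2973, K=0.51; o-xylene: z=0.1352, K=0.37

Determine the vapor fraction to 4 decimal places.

ψ = 0.6397

Rachford–Rice: g(ψ) = Σ zᵢ(Kᵢ−1)/(1+ψ(Kᵢ−1)) = 0.
Check two-phase: ΣzᵢKᵢ = 1.3914 > 1 and Σzᵢ/Kᵢ = 1.2280 > 1, so g(0) = 0.3914 > 0 and g(1) = -0.2280 < 0.
Newton iteration, ψ⁰ = 0.5:
  ψ = 0.5000: g = 0.07327, g' = -0.5221 → ψ = 0.6403
  ψ = 0.6403: g = -0.00033, g' = -0.5333 → ψ = 0.6397
Converged at ψ = 0.6397.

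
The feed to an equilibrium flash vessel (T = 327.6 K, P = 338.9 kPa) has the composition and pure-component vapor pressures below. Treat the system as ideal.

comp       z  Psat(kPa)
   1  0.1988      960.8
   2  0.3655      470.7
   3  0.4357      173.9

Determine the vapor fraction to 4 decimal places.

ψ = 0.5727

Raoult's law: Kᵢ = Pᵢˢᵃᵗ/P = Pᵢˢᵃᵗ/338.9.
  K_1 = 960.8/338.9 = 2.835055, K_2 = 470.7/338.9 = 1.388905, K_3 = 173.9/338.9 = 0.513131
Material balance + equilibrium reduce to Σ zᵢ(Kᵢ−1)/(1+ψ(Kᵢ−1)) = 0.
Feasibility: ΣzᵢKᵢ = 1.2948, Σzᵢ/Kᵢ = 1.1824 — both > 1, two phases present.
Iterate (Newton) starting at ψ = 0.5:
  ψ = 0.5000: g = 0.02887, g' = -0.4012 → ψ = 0.5719
  ψ = 0.5719: g = 0.00028, g' = -0.3947 → ψ = 0.5727
Converged at ψ = 0.5727.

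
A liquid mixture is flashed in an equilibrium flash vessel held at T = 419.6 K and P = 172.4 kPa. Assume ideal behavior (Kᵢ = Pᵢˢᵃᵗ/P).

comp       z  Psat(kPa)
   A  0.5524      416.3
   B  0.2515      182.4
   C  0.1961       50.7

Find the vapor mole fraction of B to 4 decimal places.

y_B = 0.2532

Raoult's law: Kᵢ = Pᵢˢᵃᵗ/P = Pᵢˢᵃᵗ/172.4.
  K_A = 416.3/172.4 = 2.414733, K_B = 182.4/172.4 = 1.058005, K_C = 50.7/172.4 = 0.294084
Newton iteration, ψ⁰ = 0.42:
  ψ = 0.4200: g = 0.30769, g' = -0.6333 → ψ = 0.9059
  ψ = 0.9059: g = -0.02757, g' = -0.9649 → ψ = 0.8773
  ψ = 0.8773: g = -0.00103, g' = -0.8951 → ψ = 0.8761
Converged at ψ = 0.8761.
Compositions from xᵢ = zᵢ/(1+ψ(Kᵢ−1)), yᵢ = Kᵢxᵢ:
  A: x = 0.2467, y = 0.5956
  B: x = 0.2393, y = 0.2532
  C: x = 0.5140, y = 0.1512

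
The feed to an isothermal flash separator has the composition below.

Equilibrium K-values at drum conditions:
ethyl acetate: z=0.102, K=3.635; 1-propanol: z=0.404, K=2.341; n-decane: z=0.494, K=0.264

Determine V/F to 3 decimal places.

V/F = 0.369

Material balance + equilibrium reduce to Σ zᵢ(Kᵢ−1)/(1+V/F(Kᵢ−1)) = 0.
g(0) = ΣzᵢKᵢ − 1 = 0.447 and g(1) = 1 − Σzᵢ/Kᵢ = -1.072, so a root lies in (0, 1).
Newton–Raphson from V/F = 0.55:
  V/F = 0.550: g = -0.1893, g' = -1.114 → V/F = 0.380
  V/F = 0.380: g = -0.0116, g' = -1.011 → V/F = 0.369
Converged at V/F = 0.369.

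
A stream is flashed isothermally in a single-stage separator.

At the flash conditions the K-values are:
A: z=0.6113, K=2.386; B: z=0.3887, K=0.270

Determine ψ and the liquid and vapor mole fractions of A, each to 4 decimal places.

Rachford–Rice: g(ψ) = Σ zᵢ(Kᵢ−1)/(1+ψ(Kᵢ−1)) = 0.
Check two-phase: ΣzᵢKᵢ = 1.5635 > 1 and Σzᵢ/Kᵢ = 1.6958 > 1, so g(0) = 0.5635 > 0 and g(1) = -0.6958 < 0.
Binary case is linear: z₁(K₁−1)(1+ψ(K₂−1)) + z₂(K₂−1)(1+ψ(K₁−1)) = 0
⇒ ψ = [z₁(K₁−1)+z₂(K₂−1)] / [−(K₁−1)(K₂−1)] = 0.56351/1.01178 = 0.5569
Compositions from xᵢ = zᵢ/(1+ψ(Kᵢ−1)), yᵢ = Kᵢxᵢ:
  A: x = 0.3450, y = 0.8231
  B: x = 0.6550, y = 0.1769

ψ = 0.5569, x_A = 0.3450, y_A = 0.8231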